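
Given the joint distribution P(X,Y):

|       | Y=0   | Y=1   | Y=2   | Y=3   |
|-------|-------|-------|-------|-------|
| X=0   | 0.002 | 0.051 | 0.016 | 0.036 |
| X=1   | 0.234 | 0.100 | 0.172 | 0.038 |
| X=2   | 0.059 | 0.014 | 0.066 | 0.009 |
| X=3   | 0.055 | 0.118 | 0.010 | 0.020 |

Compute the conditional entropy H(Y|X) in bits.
1.6698 bits

H(Y|X) = H(X,Y) - H(X)

H(X,Y) = -Σ_{x,y} P(x,y) log₂ P(x,y). Per-cell terms -P(x,y)·log₂P(x,y):
  X=0: 0.01793, 0.21896, 0.09545, 0.17265
  X=1: 0.49033, 0.33219, 0.43680, 0.17928
  X=2: 0.24091, 0.08622, 0.25881, 0.06116
  X=3: 0.23014, 0.36381, 0.06644, 0.11288
Sum of the 16 terms: H(X,Y) = 3.36396 bits

Marginal of X (row sums):
  P(X=0) = 0.002 + 0.051 + 0.016 + 0.036 = 0.105
  P(X=1) = 0.234 + 0.100 + 0.172 + 0.038 = 0.544
  P(X=2) = 0.059 + 0.014 + 0.066 + 0.009 = 0.148
  P(X=3) = 0.055 + 0.118 + 0.010 + 0.020 = 0.203
H(X) = -[0.105·log₂(0.105) + 0.544·log₂(0.544) + 0.148·log₂(0.148) + 0.203·log₂(0.203)]
  = 0.34141 + 0.47781 + 0.40794 + 0.46699 = 1.69415 bits

H(Y|X) = H(X,Y) - H(X) = 3.36396 - 1.69415 = 1.6698 bits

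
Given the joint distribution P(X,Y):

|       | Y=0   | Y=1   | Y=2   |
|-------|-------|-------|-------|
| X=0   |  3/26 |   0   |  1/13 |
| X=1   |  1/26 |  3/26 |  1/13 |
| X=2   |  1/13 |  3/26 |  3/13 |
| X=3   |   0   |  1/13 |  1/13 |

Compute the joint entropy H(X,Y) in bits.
3.1707 bits

H(X,Y) = -Σ_{x,y} P(x,y) log₂ P(x,y). Per-cell terms -P(x,y)·log₂P(x,y):
  X=0: 0.35948, 0.00000, 0.28465
  X=1: 0.18079, 0.35948, 0.28465
  X=2: 0.28465, 0.35948, 0.48819
  X=3: 0.00000, 0.28465, 0.28465
  (cells with P = 0 contribute 0)
Sum of the 12 terms: H(X,Y) = 3.1707 bits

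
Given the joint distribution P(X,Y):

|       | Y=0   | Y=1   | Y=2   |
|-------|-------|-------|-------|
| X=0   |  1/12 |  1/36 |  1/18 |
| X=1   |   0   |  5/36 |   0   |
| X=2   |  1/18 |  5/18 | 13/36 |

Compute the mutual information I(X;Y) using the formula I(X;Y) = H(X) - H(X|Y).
0.2883 bits

I(X;Y) = H(X) - H(X|Y)

Marginal of X (row sums):
  P(X=0) = 1/12 + 1/36 + 1/18 = 1/6
  P(X=1) = 0 + 5/36 + 0 = 5/36
  P(X=2) = 1/18 + 5/18 + 13/36 = 25/36
H(X) = -[(1/6)·log₂(1/6) + (5/36)·log₂(5/36) + (25/36)·log₂(25/36)]
  = 0.4308 + 0.3956 + 0.3653 = 1.1917 bits

Marginal of Y (column sums):
  P(Y=0) = 1/12 + 0 + 1/18 = 5/36
  P(Y=1) = 1/36 + 5/36 + 5/18 = 4/9
  P(Y=2) = 1/18 + 0 + 13/36 = 5/12
H(X|Y) = Σ_y P(y)·H(X|Y=y):
  Y=0: P(Y=0) = 5/36, P(X|Y=0) = (3/5, 0, 2/5) → H(X|Y=0) = 0.9710
  Y=1: P(Y=1) = 4/9, P(X|Y=1) = (1/16, 5/16, 5/8) → H(X|Y=1) = 1.1982
  Y=2: P(Y=2) = 5/12, P(X|Y=2) = (2/15, 0, 13/15) → H(X|Y=2) = 0.5665
H(X|Y) = (5/36)·0.9710 + (4/9)·1.1982 + (5/12)·0.5665 = 0.9034 bits

I(X;Y) = H(X) - H(X|Y) = 1.1917 - 0.9034 = 0.2883 bits

Cross-check via I(X;Y) = H(X) + H(Y) - H(X,Y): computing H(Y) from the column sums and H(X,Y) from the 9 cells in the same way gives H(Y) = 1.4418 bits and H(X,Y) = 2.3452 bits, so
I(X;Y) = 1.1917 + 1.4418 - 2.3452 = 0.2883 bits ✓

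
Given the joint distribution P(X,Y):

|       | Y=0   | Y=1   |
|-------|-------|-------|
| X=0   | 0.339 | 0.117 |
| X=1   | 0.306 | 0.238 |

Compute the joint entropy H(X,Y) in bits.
1.9069 bits

H(X,Y) = -Σ_{x,y} P(x,y) log₂ P(x,y). Per-cell terms -P(x,y)·log₂P(x,y):
  X=0: 0.52906, 0.36216
  X=1: 0.52277, 0.49289
Sum of the 4 terms: H(X,Y) = 1.9069 bits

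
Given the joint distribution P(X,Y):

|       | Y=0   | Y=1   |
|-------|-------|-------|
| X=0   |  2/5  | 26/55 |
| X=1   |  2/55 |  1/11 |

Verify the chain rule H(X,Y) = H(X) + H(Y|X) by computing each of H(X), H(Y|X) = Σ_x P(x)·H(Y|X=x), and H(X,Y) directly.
H(X) = 0.5499 bits, H(Y|X) = 0.9782 bits, H(X,Y) = 1.5281 bits

Marginal of X (row sums):
  P(X=0) = 2/5 + 26/55 = 48/55
  P(X=1) = 2/55 + 1/11 = 7/55
H(X) = -[(48/55)·log₂(48/55) + (7/55)·log₂(7/55)]
  = 0.17140 + 0.37851 = 0.5499 bits

H(Y|X) = Σ_x P(x)·H(Y|X=x):
  X=0: P(X=0) = 48/55, P(Y|X=0) = (11/24, 13/24) → H(Y|X=0) = 0.99498
  X=1: P(X=1) = 7/55, P(Y|X=1) = (2/7, 5/7) → H(Y|X=1) = 0.86312
H(Y|X) = (48/55)·0.99498 + (7/55)·0.86312 = 0.9782 bits

H(X,Y) = -Σ_{x,y} P(x,y) log₂ P(x,y). Per-cell terms -P(x,y)·log₂P(x,y):
  X=0: 0.52877, 0.51098
  X=1: 0.17387, 0.31449
Sum of the 4 terms: H(X,Y) = 1.5281 bits

Chain rule check:
  H(X) + H(Y|X) = 0.5499 + 0.9782 = 1.5281 bits
  H(X,Y) = 1.5281 bits
✓ Chain rule verified.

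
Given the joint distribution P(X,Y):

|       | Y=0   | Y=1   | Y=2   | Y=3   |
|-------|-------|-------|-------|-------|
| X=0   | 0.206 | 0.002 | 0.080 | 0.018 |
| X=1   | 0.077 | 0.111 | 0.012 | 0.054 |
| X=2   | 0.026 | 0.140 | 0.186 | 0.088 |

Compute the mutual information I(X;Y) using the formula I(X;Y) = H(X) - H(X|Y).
0.3897 bits

I(X;Y) = H(X) - H(X|Y)

Marginal of X (row sums):
  P(X=0) = 0.206 + 0.002 + 0.080 + 0.018 = 0.306
  P(X=1) = 0.077 + 0.111 + 0.012 + 0.054 = 0.254
  P(X=2) = 0.026 + 0.140 + 0.186 + 0.088 = 0.440
H(X) = -[0.306·log₂(0.306) + 0.254·log₂(0.254) + 0.440·log₂(0.440)]
  = 0.5228 + 0.5022 + 0.5211 = 1.5461 bits

Marginal of Y (column sums):
  P(Y=0) = 0.206 + 0.077 + 0.026 = 0.309
  P(Y=1) = 0.002 + 0.111 + 0.140 = 0.253
  P(Y=2) = 0.080 + 0.012 + 0.186 = 0.278
  P(Y=3) = 0.018 + 0.054 + 0.088 = 0.160
H(X|Y) = Σ_y P(y)·H(X|Y=y):
  Y=0: P(Y=0) = 0.309, P(X|Y=0) = (2/3, 77/309, 26/309) → H(X|Y=0) = 1.1900
  Y=1: P(Y=1) = 0.253, P(X|Y=1) = (2/253, 111/253, 140/253) → H(X|Y=1) = 1.0491
  Y=2: P(Y=2) = 0.278, P(X|Y=2) = (40/139, 6/139, 93/139) → H(X|Y=2) = 1.1007
  Y=3: P(Y=3) = 0.160, P(X|Y=3) = (9/80, 27/80, 11/20) → H(X|Y=3) = 1.3578
H(X|Y) = 0.309·1.1900 + 0.253·1.0491 + 0.278·1.1007 + 0.160·1.3578 = 1.1564 bits

I(X;Y) = H(X) - H(X|Y) = 1.5461 - 1.1564 = 0.3897 bits

Cross-check via I(X;Y) = H(X) + H(Y) - H(X,Y): computing H(Y) from the column sums and H(X,Y) from the 12 cells in the same way gives H(Y) = 1.9616 bits and H(X,Y) = 3.1180 bits, so
I(X;Y) = 1.5461 + 1.9616 - 3.1180 = 0.3897 bits ✓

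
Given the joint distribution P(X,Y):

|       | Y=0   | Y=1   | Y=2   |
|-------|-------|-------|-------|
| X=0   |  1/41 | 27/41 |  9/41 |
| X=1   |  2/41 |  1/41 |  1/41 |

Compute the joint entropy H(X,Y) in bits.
1.4817 bits

H(X,Y) = -Σ_{x,y} P(x,y) log₂ P(x,y). Per-cell terms -P(x,y)·log₂P(x,y):
  X=0: 0.13067, 0.39688, 0.48021
  X=1: 0.21256, 0.13067, 0.13067
Sum of the 6 terms: H(X,Y) = 1.4817 bits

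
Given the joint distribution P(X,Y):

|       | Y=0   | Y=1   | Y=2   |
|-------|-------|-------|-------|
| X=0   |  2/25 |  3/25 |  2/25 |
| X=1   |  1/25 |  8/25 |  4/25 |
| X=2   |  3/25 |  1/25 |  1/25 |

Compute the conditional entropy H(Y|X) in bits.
1.3543 bits

H(Y|X) = H(X,Y) - H(X)

H(X,Y) = -Σ_{x,y} P(x,y) log₂ P(x,y). Per-cell terms -P(x,y)·log₂P(x,y):
  X=0: 0.29151, 0.36707, 0.29151
  X=1: 0.18575, 0.52603, 0.42302
  X=2: 0.36707, 0.18575, 0.18575
Sum of the 9 terms: H(X,Y) = 2.8235 bits

Marginal of X (row sums):
  P(X=0) = 2/25 + 3/25 + 2/25 = 7/25
  P(X=1) = 1/25 + 8/25 + 4/25 = 13/25
  P(X=2) = 3/25 + 1/25 + 1/25 = 1/5
H(X) = -[(7/25)·log₂(7/25) + (13/25)·log₂(13/25) + (1/5)·log₂(1/5)]
  = 0.51422 + 0.49058 + 0.46439 = 1.4692 bits

H(Y|X) = H(X,Y) - H(X) = 2.8235 - 1.4692 = 1.3543 bits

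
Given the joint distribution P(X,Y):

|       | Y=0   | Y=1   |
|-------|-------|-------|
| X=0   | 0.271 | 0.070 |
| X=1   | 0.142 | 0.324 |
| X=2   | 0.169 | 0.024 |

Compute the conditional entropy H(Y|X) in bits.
0.7676 bits

H(Y|X) = H(X,Y) - H(X)

H(X,Y) = -Σ_{x,y} P(x,y) log₂ P(x,y). Per-cell terms -P(x,y)·log₂P(x,y):
  X=0: 0.51047, 0.26856
  X=1: 0.39988, 0.52680
  X=2: 0.43347, 0.12914
Sum of the 6 terms: H(X,Y) = 2.2683 bits

Marginal of X (row sums):
  P(X=0) = 0.271 + 0.070 = 0.341
  P(X=1) = 0.142 + 0.324 = 0.466
  P(X=2) = 0.169 + 0.024 = 0.193
H(X) = -[0.341·log₂(0.341) + 0.466·log₂(0.466) + 0.193·log₂(0.193)]
  = 0.52929 + 0.51334 + 0.45805 = 1.5007 bits

H(Y|X) = H(X,Y) - H(X) = 2.2683 - 1.5007 = 0.7676 bits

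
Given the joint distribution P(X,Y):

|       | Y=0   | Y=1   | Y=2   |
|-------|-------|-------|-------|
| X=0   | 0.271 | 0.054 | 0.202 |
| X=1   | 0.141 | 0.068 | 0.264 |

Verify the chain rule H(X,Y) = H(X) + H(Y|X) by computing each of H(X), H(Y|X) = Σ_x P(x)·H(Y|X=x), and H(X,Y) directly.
H(X) = 0.9979 bits, H(Y|X) = 1.3756 bits, H(X,Y) = 2.3735 bits

Marginal of X (row sums):
  P(X=0) = 0.271 + 0.054 + 0.202 = 0.527
  P(X=1) = 0.141 + 0.068 + 0.264 = 0.473
H(X) = -[0.527·log₂(0.527) + 0.473·log₂(0.473)]
  = 0.48701 + 0.51088 = 0.9979 bits

H(Y|X) = Σ_x P(x)·H(Y|X=x):
  X=0: P(X=0) = 0.527, P(Y|X=0) = (271/527, 54/527, 202/527) → H(Y|X=0) = 1.36047
  X=1: P(X=1) = 0.473, P(Y|X=1) = (141/473, 68/473, 24/43) → H(Y|X=1) = 1.39237
H(Y|X) = 0.527·1.36047 + 0.473·1.39237 = 1.3756 bits

H(X,Y) = -Σ_{x,y} P(x,y) log₂ P(x,y). Per-cell terms -P(x,y)·log₂P(x,y):
  X=0: 0.51047, 0.22739, 0.46613
  X=1: 0.39850, 0.26373, 0.50725
Sum of the 6 terms: H(X,Y) = 2.3735 bits

Chain rule check:
  H(X) + H(Y|X) = 0.9979 + 1.3756 = 2.3735 bits
  H(X,Y) = 2.3735 bits
✓ Chain rule verified.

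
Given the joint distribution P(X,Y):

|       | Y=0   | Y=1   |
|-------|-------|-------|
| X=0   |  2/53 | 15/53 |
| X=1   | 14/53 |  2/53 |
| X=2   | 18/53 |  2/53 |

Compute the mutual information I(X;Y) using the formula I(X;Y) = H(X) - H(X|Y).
0.4327 bits

I(X;Y) = H(X) - H(X|Y)

Marginal of X (row sums):
  P(X=0) = 2/53 + 15/53 = 17/53
  P(X=1) = 14/53 + 2/53 = 16/53
  P(X=2) = 18/53 + 2/53 = 20/53
H(X) = -[(17/53)·log₂(17/53) + (16/53)·log₂(16/53) + (20/53)·log₂(20/53)]
  = 0.52618 + 0.52164 + 0.53056 = 1.57838 bits

Marginal of Y (column sums):
  P(Y=0) = 2/53 + 14/53 + 18/53 = 34/53
  P(Y=1) = 15/53 + 2/53 + 2/53 = 19/53
H(X|Y) = Σ_y P(y)·H(X|Y=y):
  Y=0: P(Y=0) = 34/53, P(X|Y=0) = (1/17, 7/17, 9/17) → H(X|Y=0) = 1.25330
  Y=1: P(Y=1) = 19/53, P(X|Y=1) = (15/19, 2/19, 2/19) → H(X|Y=1) = 0.95301
H(X|Y) = (34/53)·1.25330 + (19/53)·0.95301 = 1.14565 bits

I(X;Y) = H(X) - H(X|Y) = 1.57838 - 1.14565 = 0.4327 bits

Cross-check via I(X;Y) = H(X) + H(Y) - H(X,Y): computing H(Y) from the column sums and H(X,Y) from the 6 cells in the same way gives H(Y) = 0.94142 bits and H(X,Y) = 2.08707 bits, so
I(X;Y) = 1.57838 + 0.94142 - 2.08707 = 0.4327 bits ✓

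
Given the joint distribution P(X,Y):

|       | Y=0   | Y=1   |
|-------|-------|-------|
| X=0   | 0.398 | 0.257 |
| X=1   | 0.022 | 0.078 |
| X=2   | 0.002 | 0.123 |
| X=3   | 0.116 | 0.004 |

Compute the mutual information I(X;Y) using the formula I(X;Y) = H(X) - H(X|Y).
0.2468 bits

I(X;Y) = H(X) - H(X|Y)

Marginal of X (row sums):
  P(X=0) = 0.398 + 0.257 = 0.655
  P(X=1) = 0.022 + 0.078 = 0.100
  P(X=2) = 0.002 + 0.123 = 0.125
  P(X=3) = 0.116 + 0.004 = 0.120
H(X) = -[0.655·log₂(0.655) + 0.100·log₂(0.100) + 0.125·log₂(0.125) + 0.120·log₂(0.120)]
  = 0.3998 + 0.3322 + 0.3750 + 0.3671 = 1.4741 bits

Marginal of Y (column sums):
  P(Y=0) = 0.398 + 0.022 + 0.002 + 0.116 = 0.538
  P(Y=1) = 0.257 + 0.078 + 0.123 + 0.004 = 0.462
H(X|Y) = Σ_y P(y)·H(X|Y=y):
  Y=0: P(Y=0) = 0.538, P(X|Y=0) = (199/269, 11/269, 1/269, 58/269) → H(X|Y=0) = 1.0175
  Y=1: P(Y=1) = 0.462, P(X|Y=1) = (257/462, 13/77, 41/154, 2/231) → H(X|Y=1) = 1.4716
H(X|Y) = 0.538·1.0175 + 0.462·1.4716 = 1.2273 bits

I(X;Y) = H(X) - H(X|Y) = 1.4741 - 1.2273 = 0.2468 bits

Cross-check via I(X;Y) = H(X) + H(Y) - H(X,Y): computing H(Y) from the column sums and H(X,Y) from the 8 cells in the same way gives H(Y) = 0.9958 bits and H(X,Y) = 2.2231 bits, so
I(X;Y) = 1.4741 + 0.9958 - 2.2231 = 0.2468 bits ✓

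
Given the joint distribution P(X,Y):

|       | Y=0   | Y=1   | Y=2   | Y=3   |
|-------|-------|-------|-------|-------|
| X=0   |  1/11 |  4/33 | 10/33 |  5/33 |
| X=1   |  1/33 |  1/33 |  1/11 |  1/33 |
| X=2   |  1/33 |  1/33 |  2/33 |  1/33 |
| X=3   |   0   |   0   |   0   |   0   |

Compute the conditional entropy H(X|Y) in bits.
1.2435 bits

H(X|Y) = H(X,Y) - H(Y)

H(X,Y) = -Σ_{x,y} P(x,y) log₂ P(x,y). Per-cell terms -P(x,y)·log₂P(x,y):
  X=0: 0.31449, 0.36902, 0.52196, 0.41249
  X=1: 0.15286, 0.15286, 0.31449, 0.15286
  X=2: 0.15286, 0.15286, 0.24511, 0.15286
  X=3: 0.00000, 0.00000, 0.00000, 0.00000
  (cells with P = 0 contribute 0)
Sum of the 16 terms: H(X,Y) = 3.0947 bits

Marginal of Y (column sums):
  P(Y=0) = 1/11 + 1/33 + 1/33 + 0 = 5/33
  P(Y=1) = 4/33 + 1/33 + 1/33 + 0 = 2/11
  P(Y=2) = 10/33 + 1/11 + 2/33 + 0 = 5/11
  P(Y=3) = 5/33 + 1/33 + 1/33 + 0 = 7/33
H(Y) = -[(5/33)·log₂(5/33) + (2/11)·log₂(2/11) + (5/11)·log₂(5/11) + (7/33)·log₂(7/33)]
  = 0.41249 + 0.44717 + 0.51705 + 0.47452 = 1.8512 bits

H(X|Y) = H(X,Y) - H(Y) = 3.0947 - 1.8512 = 1.2435 bits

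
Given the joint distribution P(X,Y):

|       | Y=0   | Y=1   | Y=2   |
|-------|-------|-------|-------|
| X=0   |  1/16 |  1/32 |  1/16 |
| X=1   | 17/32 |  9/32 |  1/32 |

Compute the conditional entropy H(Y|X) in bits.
1.1867 bits

H(Y|X) = H(X,Y) - H(X)

H(X,Y) = -Σ_{x,y} P(x,y) log₂ P(x,y). Per-cell terms -P(x,y)·log₂P(x,y):
  X=0: 0.25000, 0.15625, 0.25000
  X=1: 0.48479, 0.51471, 0.15625
Sum of the 6 terms: H(X,Y) = 1.8120 bits

Marginal of X (row sums):
  P(X=0) = 1/16 + 1/32 + 1/16 = 5/32
  P(X=1) = 17/32 + 9/32 + 1/32 = 27/32
H(X) = -[(5/32)·log₂(5/32) + (27/32)·log₂(27/32)]
  = 0.41845 + 0.20681 = 0.6253 bits

H(Y|X) = H(X,Y) - H(X) = 1.8120 - 0.6253 = 1.1867 bits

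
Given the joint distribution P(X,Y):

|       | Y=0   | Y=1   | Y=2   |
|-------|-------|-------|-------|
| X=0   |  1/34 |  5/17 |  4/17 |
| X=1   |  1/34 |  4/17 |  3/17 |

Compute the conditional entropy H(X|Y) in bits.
0.9892 bits

H(X|Y) = H(X,Y) - H(Y)

H(X,Y) = -Σ_{x,y} P(x,y) log₂ P(x,y). Per-cell terms -P(x,y)·log₂P(x,y):
  X=0: 0.1496, 0.5193, 0.4912
  X=1: 0.1496, 0.4912, 0.4416
Sum of the 6 terms: H(X,Y) = 2.2425 bits

Marginal of Y (column sums):
  P(Y=0) = 1/34 + 1/34 = 1/17
  P(Y=1) = 5/17 + 4/17 = 9/17
  P(Y=2) = 4/17 + 3/17 = 7/17
H(Y) = -[(1/17)·log₂(1/17) + (9/17)·log₂(9/17) + (7/17)·log₂(7/17)]
  = 0.2404 + 0.4858 + 0.5271 = 1.2533 bits

H(X|Y) = H(X,Y) - H(Y) = 2.2425 - 1.2533 = 0.9892 bits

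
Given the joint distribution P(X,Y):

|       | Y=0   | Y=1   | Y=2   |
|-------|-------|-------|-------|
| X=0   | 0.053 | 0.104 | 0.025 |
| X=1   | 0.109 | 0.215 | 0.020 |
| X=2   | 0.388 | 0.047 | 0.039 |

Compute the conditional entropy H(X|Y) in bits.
1.2500 bits

H(X|Y) = H(X,Y) - H(Y)

H(X,Y) = -Σ_{x,y} P(x,y) log₂ P(x,y). Per-cell terms -P(x,y)·log₂P(x,y):
  X=0: 0.22461, 0.33960, 0.13305
  X=1: 0.34854, 0.47678, 0.11288
  X=2: 0.52996, 0.20733, 0.18253
Sum of the 9 terms: H(X,Y) = 2.5553 bits

Marginal of Y (column sums):
  P(Y=0) = 0.053 + 0.109 + 0.388 = 0.550
  P(Y=1) = 0.104 + 0.215 + 0.047 = 0.366
  P(Y=2) = 0.025 + 0.020 + 0.039 = 0.084
H(Y) = -[0.550·log₂(0.550) + 0.366·log₂(0.366) + 0.084·log₂(0.084)]
  = 0.47437 + 0.53073 + 0.30017 = 1.3053 bits

H(X|Y) = H(X,Y) - H(Y) = 2.5553 - 1.3053 = 1.2500 bits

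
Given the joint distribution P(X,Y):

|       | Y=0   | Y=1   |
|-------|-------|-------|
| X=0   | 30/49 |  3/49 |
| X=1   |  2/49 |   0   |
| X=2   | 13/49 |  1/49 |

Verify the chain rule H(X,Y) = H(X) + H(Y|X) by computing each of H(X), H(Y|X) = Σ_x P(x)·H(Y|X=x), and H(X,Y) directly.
H(X) = 1.0888 bits, H(Y|X) = 0.4021 bits, H(X,Y) = 1.4909 bits

Marginal of X (row sums):
  P(X=0) = 30/49 + 3/49 = 33/49
  P(X=1) = 2/49 + 0 = 2/49
  P(X=2) = 13/49 + 1/49 = 2/7
H(X) = -[(33/49)·log₂(33/49) + (2/49)·log₂(2/49) + (2/7)·log₂(2/7)]
  = 0.38409 + 0.18836 + 0.51639 = 1.0888 bits

H(Y|X) = Σ_x P(x)·H(Y|X=x):
  X=0: P(X=0) = 33/49, P(Y|X=0) = (10/11, 1/11) → H(Y|X=0) = 0.43950
  X=1: P(X=1) = 2/49, P(Y|X=1) = (1, 0) → H(Y|X=1) = 0.00000
  X=2: P(X=2) = 2/7, P(Y|X=2) = (13/14, 1/14) → H(Y|X=2) = 0.37123
H(Y|X) = (33/49)·0.43950 + (2/49)·0.00000 + (2/7)·0.37123 = 0.4021 bits

H(X,Y) = -Σ_{x,y} P(x,y) log₂ P(x,y). Per-cell terms -P(x,y)·log₂P(x,y):
  X=0: 0.43336, 0.24672
  X=1: 0.18836, 0.00000
  X=2: 0.50787, 0.11459
  (cells with P = 0 contribute 0)
Sum of the 6 terms: H(X,Y) = 1.4909 bits

Chain rule check:
  H(X) + H(Y|X) = 1.0888 + 0.4021 = 1.4909 bits
  H(X,Y) = 1.4909 bits
✓ Chain rule verified.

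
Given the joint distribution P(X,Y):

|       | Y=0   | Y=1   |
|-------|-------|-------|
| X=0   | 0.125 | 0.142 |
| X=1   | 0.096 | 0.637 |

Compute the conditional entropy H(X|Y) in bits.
0.7519 bits

H(X|Y) = H(X,Y) - H(Y)

H(X,Y) = -Σ_{x,y} P(x,y) log₂ P(x,y). Per-cell terms -P(x,y)·log₂P(x,y):
  X=0: 0.37500, 0.39988
  X=1: 0.32456, 0.41445
Sum of the 4 terms: H(X,Y) = 1.5139 bits

Marginal of Y (column sums):
  P(Y=0) = 0.125 + 0.096 = 0.221
  P(Y=1) = 0.142 + 0.637 = 0.779
H(Y) = -[0.221·log₂(0.221) + 0.779·log₂(0.779)]
  = 0.48131 + 0.28068 = 0.7620 bits

H(X|Y) = H(X,Y) - H(Y) = 1.5139 - 0.7620 = 0.7519 bits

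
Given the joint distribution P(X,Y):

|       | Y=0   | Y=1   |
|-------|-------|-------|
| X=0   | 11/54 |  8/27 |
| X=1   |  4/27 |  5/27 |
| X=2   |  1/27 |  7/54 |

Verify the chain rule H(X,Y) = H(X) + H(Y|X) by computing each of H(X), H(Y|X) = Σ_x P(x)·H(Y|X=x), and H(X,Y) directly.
H(X) = 1.4591 bits, H(Y|X) = 0.9453 bits, H(X,Y) = 2.4044 bits

Marginal of X (row sums):
  P(X=0) = 11/54 + 8/27 = 1/2
  P(X=1) = 4/27 + 5/27 = 1/3
  P(X=2) = 1/27 + 7/54 = 1/6
H(X) = -[(1/2)·log₂(1/2) + (1/3)·log₂(1/3) + (1/6)·log₂(1/6)]
  = 0.5000 + 0.5283 + 0.4308 = 1.4591 bits

H(Y|X) = Σ_x P(x)·H(Y|X=x):
  X=0: P(X=0) = 1/2, P(Y|X=0) = (11/27, 16/27) → H(Y|X=0) = 0.9751
  X=1: P(X=1) = 1/3, P(Y|X=1) = (4/9, 5/9) → H(Y|X=1) = 0.9911
  X=2: P(X=2) = 1/6, P(Y|X=2) = (2/9, 7/9) → H(Y|X=2) = 0.7642
H(Y|X) = (1/2)·0.9751 + (1/3)·0.9911 + (1/6)·0.7642 = 0.9453 bits

H(X,Y) = -Σ_{x,y} P(x,y) log₂ P(x,y). Per-cell terms -P(x,y)·log₂P(x,y):
  X=0: 0.4676, 0.5200
  X=1: 0.4081, 0.4505
  X=2: 0.1761, 0.3821
Sum of the 6 terms: H(X,Y) = 2.4044 bits

Chain rule check:
  H(X) + H(Y|X) = 1.4591 + 0.9453 = 2.4044 bits
  H(X,Y) = 2.4044 bits
✓ Chain rule verified.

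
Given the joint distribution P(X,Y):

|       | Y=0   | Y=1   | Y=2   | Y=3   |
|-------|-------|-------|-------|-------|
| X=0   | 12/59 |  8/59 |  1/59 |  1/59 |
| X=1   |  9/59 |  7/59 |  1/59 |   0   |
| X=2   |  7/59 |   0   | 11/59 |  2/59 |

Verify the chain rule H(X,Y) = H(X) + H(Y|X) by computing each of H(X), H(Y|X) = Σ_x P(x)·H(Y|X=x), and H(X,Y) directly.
H(X) = 1.5770 bits, H(Y|X) = 1.3411 bits, H(X,Y) = 2.9181 bits

Marginal of X (row sums):
  P(X=0) = 12/59 + 8/59 + 1/59 + 1/59 = 22/59
  P(X=1) = 9/59 + 7/59 + 1/59 + 0 = 17/59
  P(X=2) = 7/59 + 0 + 11/59 + 2/59 = 20/59
H(X) = -[(22/59)·log₂(22/59) + (17/59)·log₂(17/59) + (20/59)·log₂(20/59)]
  = 0.53069 + 0.51726 + 0.52906 = 1.5770 bits

H(Y|X) = Σ_x P(x)·H(Y|X=x):
  X=0: P(X=0) = 22/59, P(Y|X=0) = (6/11, 4/11, 1/22, 1/22) → H(Y|X=0) = 1.41309
  X=1: P(X=1) = 17/59, P(Y|X=1) = (9/17, 7/17, 1/17, 0) → H(Y|X=1) = 1.25330
  X=2: P(X=2) = 20/59, P(Y|X=2) = (7/20, 0, 11/20, 1/10) → H(Y|X=2) = 1.33667
H(Y|X) = (22/59)·1.41309 + (17/59)·1.25330 + (20/59)·1.33667 = 1.3411 bits

H(X,Y) = -Σ_{x,y} P(x,y) log₂ P(x,y). Per-cell terms -P(x,y)·log₂P(x,y):
  X=0: 0.46732, 0.39087, 0.09971, 0.09971
  X=1: 0.41380, 0.36486, 0.09971, 0.00000
  X=2: 0.36486, 0.00000, 0.45179, 0.16551
  (cells with P = 0 contribute 0)
Sum of the 12 terms: H(X,Y) = 2.9181 bits

Chain rule check:
  H(X) + H(Y|X) = 1.5770 + 1.3411 = 2.9181 bits
  H(X,Y) = 2.9181 bits
✓ Chain rule verified.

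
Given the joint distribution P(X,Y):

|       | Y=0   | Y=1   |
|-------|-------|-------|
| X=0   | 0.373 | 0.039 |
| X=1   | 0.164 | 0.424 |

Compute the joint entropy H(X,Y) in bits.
1.6658 bits

H(X,Y) = -Σ_{x,y} P(x,y) log₂ P(x,y). Per-cell terms -P(x,y)·log₂P(x,y):
  X=0: 0.53069, 0.18253
  X=1: 0.42775, 0.52485
Sum of the 4 terms: H(X,Y) = 1.6658 bits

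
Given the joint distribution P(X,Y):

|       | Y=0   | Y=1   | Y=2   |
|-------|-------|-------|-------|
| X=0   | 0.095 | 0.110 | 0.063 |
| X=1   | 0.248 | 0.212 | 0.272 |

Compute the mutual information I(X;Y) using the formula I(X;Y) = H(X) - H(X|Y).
0.0147 bits

I(X;Y) = H(X) - H(X|Y)

Marginal of X (row sums):
  P(X=0) = 0.095 + 0.110 + 0.063 = 0.268
  P(X=1) = 0.248 + 0.212 + 0.272 = 0.732
H(X) = -[0.268·log₂(0.268) + 0.732·log₂(0.732)]
  = 0.5091 + 0.3295 = 0.8386 bits

Marginal of Y (column sums):
  P(Y=0) = 0.095 + 0.248 = 0.343
  P(Y=1) = 0.110 + 0.212 = 0.322
  P(Y=2) = 0.063 + 0.272 = 0.335
H(X|Y) = Σ_y P(y)·H(X|Y=y):
  Y=0: P(Y=0) = 0.343, P(X|Y=0) = (95/343, 248/343) → H(X|Y=0) = 0.8513
  Y=1: P(Y=1) = 0.322, P(X|Y=1) = (55/161, 106/161) → H(X|Y=1) = 0.9264
  Y=2: P(Y=2) = 0.335, P(X|Y=2) = (63/335, 272/335) → H(X|Y=2) = 0.6974
H(X|Y) = 0.343·0.8513 + 0.322·0.9264 + 0.335·0.6974 = 0.8239 bits

I(X;Y) = H(X) - H(X|Y) = 0.8386 - 0.8239 = 0.0147 bits

Cross-check via I(X;Y) = H(X) + H(Y) - H(X,Y): computing H(Y) from the column sums and H(X,Y) from the 6 cells in the same way gives H(Y) = 1.5845 bits and H(X,Y) = 2.4084 bits, so
I(X;Y) = 0.8386 + 1.5845 - 2.4084 = 0.0147 bits ✓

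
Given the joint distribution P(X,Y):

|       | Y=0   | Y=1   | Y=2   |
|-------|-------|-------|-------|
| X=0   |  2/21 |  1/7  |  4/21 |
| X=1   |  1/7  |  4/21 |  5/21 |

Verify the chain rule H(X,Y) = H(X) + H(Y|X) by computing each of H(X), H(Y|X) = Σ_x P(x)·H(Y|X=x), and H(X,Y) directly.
H(X) = 0.9852 bits, H(Y|X) = 1.5443 bits, H(X,Y) = 2.5295 bits

Marginal of X (row sums):
  P(X=0) = 2/21 + 1/7 + 4/21 = 3/7
  P(X=1) = 1/7 + 4/21 + 5/21 = 4/7
H(X) = -[(3/7)·log₂(3/7) + (4/7)·log₂(4/7)]
  = 0.52388 + 0.46135 = 0.9852 bits

H(Y|X) = Σ_x P(x)·H(Y|X=x):
  X=0: P(X=0) = 3/7, P(Y|X=0) = (2/9, 1/3, 4/9) → H(Y|X=0) = 1.53049
  X=1: P(X=1) = 4/7, P(Y|X=1) = (1/4, 1/3, 5/12) → H(Y|X=1) = 1.55459
H(Y|X) = (3/7)·1.53049 + (4/7)·1.55459 = 1.5443 bits

H(X,Y) = -Σ_{x,y} P(x,y) log₂ P(x,y). Per-cell terms -P(x,y)·log₂P(x,y):
  X=0: 0.32308, 0.40105, 0.45568
  X=1: 0.40105, 0.45568, 0.49295
Sum of the 6 terms: H(X,Y) = 2.5295 bits

Chain rule check:
  H(X) + H(Y|X) = 0.9852 + 1.5443 = 2.5295 bits
  H(X,Y) = 2.5295 bits
✓ Chain rule verified.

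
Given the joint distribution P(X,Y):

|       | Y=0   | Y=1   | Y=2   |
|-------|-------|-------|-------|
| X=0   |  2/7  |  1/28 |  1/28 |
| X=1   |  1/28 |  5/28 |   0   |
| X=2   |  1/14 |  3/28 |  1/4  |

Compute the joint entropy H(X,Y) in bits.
2.5925 bits

H(X,Y) = -Σ_{x,y} P(x,y) log₂ P(x,y). Per-cell terms -P(x,y)·log₂P(x,y):
  X=0: 0.51639, 0.17169, 0.17169
  X=1: 0.17169, 0.44383, 0.00000
  X=2: 0.27195, 0.34526, 0.50000
  (cells with P = 0 contribute 0)
Sum of the 9 terms: H(X,Y) = 2.5925 bits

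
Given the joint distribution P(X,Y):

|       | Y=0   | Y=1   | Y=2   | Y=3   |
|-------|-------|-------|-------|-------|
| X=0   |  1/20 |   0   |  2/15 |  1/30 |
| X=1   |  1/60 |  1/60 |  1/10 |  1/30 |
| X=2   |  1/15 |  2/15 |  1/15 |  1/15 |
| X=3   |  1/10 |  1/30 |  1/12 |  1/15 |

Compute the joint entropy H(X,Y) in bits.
3.6838 bits

H(X,Y) = -Σ_{x,y} P(x,y) log₂ P(x,y). Per-cell terms -P(x,y)·log₂P(x,y):
  X=0: 0.21610, 0.00000, 0.38759, 0.16356
  X=1: 0.09845, 0.09845, 0.33219, 0.16356
  X=2: 0.26046, 0.38759, 0.26046, 0.26046
  X=3: 0.33219, 0.16356, 0.29875, 0.26046
  (cells with P = 0 contribute 0)
Sum of the 16 terms: H(X,Y) = 3.6838 bits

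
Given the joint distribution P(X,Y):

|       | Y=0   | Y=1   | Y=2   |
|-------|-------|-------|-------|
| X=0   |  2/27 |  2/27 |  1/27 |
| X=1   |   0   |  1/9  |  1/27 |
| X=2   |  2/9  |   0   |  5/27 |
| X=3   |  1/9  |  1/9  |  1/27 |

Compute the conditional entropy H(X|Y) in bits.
1.5063 bits

H(X|Y) = H(X,Y) - H(Y)

H(X,Y) = -Σ_{x,y} P(x,y) log₂ P(x,y). Per-cell terms -P(x,y)·log₂P(x,y):
  X=0: 0.27814, 0.27814, 0.17611
  X=1: 0.00000, 0.35221, 0.17611
  X=2: 0.48221, 0.00000, 0.45055
  X=3: 0.35221, 0.35221, 0.17611
  (cells with P = 0 contribute 0)
Sum of the 12 terms: H(X,Y) = 3.0740 bits

Marginal of Y (column sums):
  P(Y=0) = 2/27 + 0 + 2/9 + 1/9 = 11/27
  P(Y=1) = 2/27 + 1/9 + 0 + 1/9 = 8/27
  P(Y=2) = 1/27 + 1/27 + 5/27 + 1/27 = 8/27
H(Y) = -[(11/27)·log₂(11/27) + (8/27)·log₂(8/27) + (8/27)·log₂(8/27)]
  = 0.52778 + 0.51997 + 0.51997 = 1.5677 bits

H(X|Y) = H(X,Y) - H(Y) = 3.0740 - 1.5677 = 1.5063 bits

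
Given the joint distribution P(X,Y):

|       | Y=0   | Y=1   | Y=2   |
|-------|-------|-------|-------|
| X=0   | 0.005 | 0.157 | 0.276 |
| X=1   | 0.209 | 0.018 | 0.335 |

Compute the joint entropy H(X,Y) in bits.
2.0751 bits

H(X,Y) = -Σ_{x,y} P(x,y) log₂ P(x,y). Per-cell terms -P(x,y)·log₂P(x,y):
  X=0: 0.0382, 0.4194, 0.5126
  X=1: 0.4720, 0.1043, 0.5286
Sum of the 6 terms: H(X,Y) = 2.0751 bits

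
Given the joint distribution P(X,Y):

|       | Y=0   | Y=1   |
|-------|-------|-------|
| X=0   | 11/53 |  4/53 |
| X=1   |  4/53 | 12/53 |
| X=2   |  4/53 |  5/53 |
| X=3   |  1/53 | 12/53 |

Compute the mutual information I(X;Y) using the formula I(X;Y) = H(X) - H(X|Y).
0.2102 bits

I(X;Y) = H(X) - H(X|Y)

Marginal of X (row sums):
  P(X=0) = 11/53 + 4/53 = 15/53
  P(X=1) = 4/53 + 12/53 = 16/53
  P(X=2) = 4/53 + 5/53 = 9/53
  P(X=3) = 1/53 + 12/53 = 13/53
H(X) = -[(15/53)·log₂(15/53) + (16/53)·log₂(16/53) + (9/53)·log₂(9/53) + (13/53)·log₂(13/53)]
  = 0.5154 + 0.5216 + 0.4344 + 0.4973 = 1.9687 bits

Marginal of Y (column sums):
  P(Y=0) = 11/53 + 4/53 + 4/53 + 1/53 = 20/53
  P(Y=1) = 4/53 + 12/53 + 5/53 + 12/53 = 33/53
H(X|Y) = Σ_y P(y)·H(X|Y=y):
  Y=0: P(Y=0) = 20/53, P(X|Y=0) = (11/20, 1/5, 1/5, 1/20) → H(X|Y=0) = 1.6192
  Y=1: P(Y=1) = 33/53, P(X|Y=1) = (4/33, 4/11, 5/33, 4/11) → H(X|Y=1) = 1.8429
H(X|Y) = (20/53)·1.6192 + (33/53)·1.8429 = 1.7585 bits

I(X;Y) = H(X) - H(X|Y) = 1.9687 - 1.7585 = 0.2102 bits

Cross-check via I(X;Y) = H(X) + H(Y) - H(X,Y): computing H(Y) from the column sums and H(X,Y) from the 8 cells in the same way gives H(Y) = 0.9562 bits and H(X,Y) = 2.7147 bits, so
I(X;Y) = 1.9687 + 0.9562 - 2.7147 = 0.2102 bits ✓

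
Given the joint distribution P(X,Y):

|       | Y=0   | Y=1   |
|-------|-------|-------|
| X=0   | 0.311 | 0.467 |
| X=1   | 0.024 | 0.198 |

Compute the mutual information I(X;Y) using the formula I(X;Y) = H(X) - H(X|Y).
0.0550 bits

I(X;Y) = H(X) - H(X|Y)

Marginal of X (row sums):
  P(X=0) = 0.311 + 0.467 = 0.778
  P(X=1) = 0.024 + 0.198 = 0.222
H(X) = -[0.778·log₂(0.778) + 0.222·log₂(0.222)]
  = 0.2818 + 0.4820 = 0.7638 bits

Marginal of Y (column sums):
  P(Y=0) = 0.311 + 0.024 = 0.335
  P(Y=1) = 0.467 + 0.198 = 0.665
H(X|Y) = Σ_y P(y)·H(X|Y=y):
  Y=0: P(Y=0) = 0.335, P(X|Y=0) = (311/335, 24/335) → H(X|Y=0) = 0.3720
  Y=1: P(Y=1) = 0.665, P(X|Y=1) = (467/665, 198/665) → H(X|Y=1) = 0.8785
H(X|Y) = 0.335·0.3720 + 0.665·0.8785 = 0.7088 bits

I(X;Y) = H(X) - H(X|Y) = 0.7638 - 0.7088 = 0.0550 bits

Cross-check via I(X;Y) = H(X) + H(Y) - H(X,Y): computing H(Y) from the column sums and H(X,Y) from the 4 cells in the same way gives H(Y) = 0.9200 bits and H(X,Y) = 1.6288 bits, so
I(X;Y) = 0.7638 + 0.9200 - 1.6288 = 0.0550 bits ✓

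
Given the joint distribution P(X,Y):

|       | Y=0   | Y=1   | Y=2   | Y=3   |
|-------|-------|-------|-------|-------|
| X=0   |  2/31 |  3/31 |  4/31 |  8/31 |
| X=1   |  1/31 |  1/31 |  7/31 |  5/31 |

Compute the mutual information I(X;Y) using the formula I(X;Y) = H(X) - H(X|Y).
0.0610 bits

I(X;Y) = H(X) - H(X|Y)

Marginal of X (row sums):
  P(X=0) = 2/31 + 3/31 + 4/31 + 8/31 = 17/31
  P(X=1) = 1/31 + 1/31 + 7/31 + 5/31 = 14/31
H(X) = -[(17/31)·log₂(17/31) + (14/31)·log₂(14/31)]
  = 0.4753 + 0.5179 = 0.9932 bits

Marginal of Y (column sums):
  P(Y=0) = 2/31 + 1/31 = 3/31
  P(Y=1) = 3/31 + 1/31 = 4/31
  P(Y=2) = 4/31 + 7/31 = 11/31
  P(Y=3) = 8/31 + 5/31 = 13/31
H(X|Y) = Σ_y P(y)·H(X|Y=y):
  Y=0: P(Y=0) = 3/31, P(X|Y=0) = (2/3, 1/3) → H(X|Y=0) = 0.9183
  Y=1: P(Y=1) = 4/31, P(X|Y=1) = (3/4, 1/4) → H(X|Y=1) = 0.8113
  Y=2: P(Y=2) = 11/31, P(X|Y=2) = (4/11, 7/11) → H(X|Y=2) = 0.9457
  Y=3: P(Y=3) = 13/31, P(X|Y=3) = (8/13, 5/13) → H(X|Y=3) = 0.9612
H(X|Y) = (3/31)·0.9183 + (4/31)·0.8113 + (11/31)·0.9457 + (13/31)·0.9612 = 0.9322 bits

I(X;Y) = H(X) - H(X|Y) = 0.9932 - 0.9322 = 0.0610 bits

Cross-check via I(X;Y) = H(X) + H(Y) - H(X,Y): computing H(Y) from the column sums and H(X,Y) from the 8 cells in the same way gives H(Y) = 1.7634 bits and H(X,Y) = 2.6956 bits, so
I(X;Y) = 0.9932 + 1.7634 - 2.6956 = 0.0610 bits ✓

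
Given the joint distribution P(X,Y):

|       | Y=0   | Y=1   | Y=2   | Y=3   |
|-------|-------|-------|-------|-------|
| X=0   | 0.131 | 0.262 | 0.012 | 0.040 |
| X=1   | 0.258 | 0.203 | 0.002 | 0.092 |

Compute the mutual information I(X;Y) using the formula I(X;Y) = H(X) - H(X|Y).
0.0480 bits

I(X;Y) = H(X) - H(X|Y)

Marginal of X (row sums):
  P(X=0) = 0.131 + 0.262 + 0.012 + 0.040 = 0.445
  P(X=1) = 0.258 + 0.203 + 0.002 + 0.092 = 0.555
H(X) = -[0.445·log₂(0.445) + 0.555·log₂(0.555)]
  = 0.51981 + 0.47144 = 0.99125 bits

Marginal of Y (column sums):
  P(Y=0) = 0.131 + 0.258 = 0.389
  P(Y=1) = 0.262 + 0.203 = 0.465
  P(Y=2) = 0.012 + 0.002 = 0.014
  P(Y=3) = 0.040 + 0.092 = 0.132
H(X|Y) = Σ_y P(y)·H(X|Y=y):
  Y=0: P(Y=0) = 0.389, P(X|Y=0) = (131/389, 258/389) → H(X|Y=0) = 0.92169
  Y=1: P(Y=1) = 0.465, P(X|Y=1) = (262/465, 203/465) → H(X|Y=1) = 0.98836
  Y=2: P(Y=2) = 0.014, P(X|Y=2) = (6/7, 1/7) → H(X|Y=2) = 0.59167
  Y=3: P(Y=3) = 0.132, P(X|Y=3) = (10/33, 23/33) → H(X|Y=3) = 0.88496
H(X|Y) = 0.389·0.92169 + 0.465·0.98836 + 0.014·0.59167 + 0.132·0.88496 = 0.94322 bits

I(X;Y) = H(X) - H(X|Y) = 0.99125 - 0.94322 = 0.0480 bits

Cross-check via I(X;Y) = H(X) + H(Y) - H(X,Y): computing H(Y) from the column sums and H(X,Y) from the 8 cells in the same way gives H(Y) = 1.51541 bits and H(X,Y) = 2.45862 bits, so
I(X;Y) = 0.99125 + 1.51541 - 2.45862 = 0.0480 bits ✓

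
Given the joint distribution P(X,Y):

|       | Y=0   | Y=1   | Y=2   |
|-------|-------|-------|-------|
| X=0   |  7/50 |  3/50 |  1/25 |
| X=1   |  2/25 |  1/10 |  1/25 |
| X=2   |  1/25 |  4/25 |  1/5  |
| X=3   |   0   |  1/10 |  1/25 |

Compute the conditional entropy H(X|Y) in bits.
1.6700 bits

H(X|Y) = H(X,Y) - H(Y)

H(X,Y) = -Σ_{x,y} P(x,y) log₂ P(x,y). Per-cell terms -P(x,y)·log₂P(x,y):
  X=0: 0.397110, 0.243534, 0.185754
  X=1: 0.291508, 0.332193, 0.185754
  X=2: 0.185754, 0.423017, 0.464386
  X=3: 0.000000, 0.332193, 0.185754
  (cells with P = 0 contribute 0)
Sum of the 12 terms: H(X,Y) = 3.22696 bits

Marginal of Y (column sums):
  P(Y=0) = 7/50 + 2/25 + 1/25 + 0 = 13/50
  P(Y=1) = 3/50 + 1/10 + 4/25 + 1/10 = 21/50
  P(Y=2) = 1/25 + 1/25 + 1/5 + 1/25 = 8/25
H(Y) = -[(13/50)·log₂(13/50) + (21/50)·log₂(21/50) + (8/25)·log₂(8/25)]
  = 0.505288 + 0.525646 + 0.526034 = 1.55697 bits

H(X|Y) = H(X,Y) - H(Y) = 3.22696 - 1.55697 = 1.6700 bits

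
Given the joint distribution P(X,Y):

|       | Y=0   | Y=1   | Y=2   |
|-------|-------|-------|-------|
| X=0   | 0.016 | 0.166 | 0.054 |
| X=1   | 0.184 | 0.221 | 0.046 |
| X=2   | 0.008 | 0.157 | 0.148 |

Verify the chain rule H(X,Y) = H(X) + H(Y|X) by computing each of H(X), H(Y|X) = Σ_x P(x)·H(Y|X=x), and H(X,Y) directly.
H(X) = 1.5342 bits, H(Y|X) = 1.2367 bits, H(X,Y) = 2.7710 bits

Marginal of X (row sums):
  P(X=0) = 0.016 + 0.166 + 0.054 = 0.236
  P(X=1) = 0.184 + 0.221 + 0.046 = 0.451
  P(X=2) = 0.008 + 0.157 + 0.148 = 0.313
H(X) = -[0.236·log₂(0.236) + 0.451·log₂(0.451) + 0.313·log₂(0.313)]
  = 0.4916 + 0.5181 + 0.5245 = 1.5342 bits

H(Y|X) = Σ_x P(x)·H(Y|X=x):
  X=0: P(X=0) = 0.236, P(Y|X=0) = (4/59, 83/118, 27/118) → H(Y|X=0) = 1.1071
  X=1: P(X=1) = 0.451, P(Y|X=1) = (184/451, 221/451, 46/451) → H(Y|X=1) = 1.3679
  X=2: P(X=2) = 0.313, P(Y|X=2) = (8/313, 157/313, 148/313) → H(Y|X=2) = 1.1454
H(Y|X) = 0.236·1.1071 + 0.451·1.3679 + 0.313·1.1454 = 1.2367 bits

H(X,Y) = -Σ_{x,y} P(x,y) log₂ P(x,y). Per-cell terms -P(x,y)·log₂P(x,y):
  X=0: 0.0955, 0.4301, 0.2274
  X=1: 0.4494, 0.4813, 0.2043
  X=2: 0.0557, 0.4194, 0.4079
Sum of the 9 terms: H(X,Y) = 2.7710 bits

Chain rule check:
  H(X) + H(Y|X) = 1.5342 + 1.2367 = 2.7709 bits
  H(X,Y) = 2.7710 bits
✓ Chain rule verified (Δ = 0.0001 is 4-dp rounding noise: each of the three values was rounded independently).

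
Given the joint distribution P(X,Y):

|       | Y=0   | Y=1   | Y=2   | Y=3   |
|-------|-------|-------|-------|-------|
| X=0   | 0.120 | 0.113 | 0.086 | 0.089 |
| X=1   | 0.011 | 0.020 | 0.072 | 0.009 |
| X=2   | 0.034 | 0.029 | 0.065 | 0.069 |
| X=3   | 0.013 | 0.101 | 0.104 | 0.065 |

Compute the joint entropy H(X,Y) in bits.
3.7043 bits

H(X,Y) = -Σ_{x,y} P(x,y) log₂ P(x,y). Per-cell terms -P(x,y)·log₂P(x,y):
  X=0: 0.36707, 0.35545, 0.30440, 0.31061
  X=1: 0.07157, 0.11288, 0.27330, 0.06116
  X=2: 0.16586, 0.14813, 0.25632, 0.26615
  X=3: 0.08145, 0.33406, 0.33960, 0.25632
Sum of the 16 terms: H(X,Y) = 3.7043 bits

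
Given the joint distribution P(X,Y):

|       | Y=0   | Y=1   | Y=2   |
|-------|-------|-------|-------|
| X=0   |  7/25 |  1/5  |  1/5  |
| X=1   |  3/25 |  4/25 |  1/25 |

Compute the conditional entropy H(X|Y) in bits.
0.8653 bits

H(X|Y) = H(X,Y) - H(Y)

H(X,Y) = -Σ_{x,y} P(x,y) log₂ P(x,y). Per-cell terms -P(x,y)·log₂P(x,y):
  X=0: 0.51422, 0.46439, 0.46439
  X=1: 0.36707, 0.42302, 0.18575
Sum of the 6 terms: H(X,Y) = 2.4188 bits

Marginal of Y (column sums):
  P(Y=0) = 7/25 + 3/25 = 2/5
  P(Y=1) = 1/5 + 4/25 = 9/25
  P(Y=2) = 1/5 + 1/25 = 6/25
H(Y) = -[(2/5)·log₂(2/5) + (9/25)·log₂(9/25) + (6/25)·log₂(6/25)]
  = 0.52877 + 0.53062 + 0.49413 = 1.5535 bits

H(X|Y) = H(X,Y) - H(Y) = 2.4188 - 1.5535 = 0.8653 bits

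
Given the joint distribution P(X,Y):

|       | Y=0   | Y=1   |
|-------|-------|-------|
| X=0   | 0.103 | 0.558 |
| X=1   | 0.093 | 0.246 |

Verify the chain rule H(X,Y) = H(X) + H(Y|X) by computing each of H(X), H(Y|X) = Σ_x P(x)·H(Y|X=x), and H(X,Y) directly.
H(X) = 0.9239 bits, H(Y|X) = 0.7000 bits, H(X,Y) = 1.6238 bits

Marginal of X (row sums):
  P(X=0) = 0.103 + 0.558 = 0.661
  P(X=1) = 0.093 + 0.246 = 0.339
H(X) = -[0.661·log₂(0.661) + 0.339·log₂(0.339)]
  = 0.39480 + 0.52906 = 0.9239 bits

H(Y|X) = Σ_x P(x)·H(Y|X=x):
  X=0: P(X=0) = 0.661, P(Y|X=0) = (103/661, 558/661) → H(Y|X=0) = 0.62423
  X=1: P(X=1) = 0.339, P(Y|X=1) = (31/113, 82/113) → H(Y|X=1) = 0.84762
H(Y|X) = 0.661·0.62423 + 0.339·0.84762 = 0.7000 bits

H(X,Y) = -Σ_{x,y} P(x,y) log₂ P(x,y). Per-cell terms -P(x,y)·log₂P(x,y):
  X=0: 0.33777, 0.46965
  X=1: 0.31868, 0.49772
Sum of the 4 terms: H(X,Y) = 1.6238 bits

Chain rule check:
  H(X) + H(Y|X) = 0.9239 + 0.7000 = 1.6239 bits
  H(X,Y) = 1.6238 bits
✓ Chain rule verified (Δ = 0.0001 is 4-dp rounding noise: each of the three values was rounded independently).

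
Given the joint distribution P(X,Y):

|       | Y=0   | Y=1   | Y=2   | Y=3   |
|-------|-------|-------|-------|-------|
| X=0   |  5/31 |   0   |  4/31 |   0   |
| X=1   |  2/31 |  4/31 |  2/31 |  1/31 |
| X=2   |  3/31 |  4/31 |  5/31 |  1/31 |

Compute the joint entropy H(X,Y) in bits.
3.1486 bits

H(X,Y) = -Σ_{x,y} P(x,y) log₂ P(x,y). Per-cell terms -P(x,y)·log₂P(x,y):
  X=0: 0.42456, 0.00000, 0.38119, 0.00000
  X=1: 0.25511, 0.38119, 0.25511, 0.15981
  X=2: 0.32605, 0.38119, 0.42456, 0.15981
  (cells with P = 0 contribute 0)
Sum of the 12 terms: H(X,Y) = 3.1486 bits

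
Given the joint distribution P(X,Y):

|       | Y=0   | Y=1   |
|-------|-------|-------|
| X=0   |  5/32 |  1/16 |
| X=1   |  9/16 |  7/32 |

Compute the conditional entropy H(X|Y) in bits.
0.7579 bits

H(X|Y) = H(X,Y) - H(Y)

H(X,Y) = -Σ_{x,y} P(x,y) log₂ P(x,y). Per-cell terms -P(x,y)·log₂P(x,y):
  X=0: 0.41845, 0.25000
  X=1: 0.46692, 0.47964
Sum of the 4 terms: H(X,Y) = 1.61501 bits

Marginal of Y (column sums):
  P(Y=0) = 5/32 + 9/16 = 23/32
  P(Y=1) = 1/16 + 7/32 = 9/32
H(Y) = -[(23/32)·log₂(23/32) + (9/32)·log₂(9/32)]
  = 0.34244 + 0.51471 = 0.85715 bits

H(X|Y) = H(X,Y) - H(Y) = 1.61501 - 0.85715 = 0.7579 bits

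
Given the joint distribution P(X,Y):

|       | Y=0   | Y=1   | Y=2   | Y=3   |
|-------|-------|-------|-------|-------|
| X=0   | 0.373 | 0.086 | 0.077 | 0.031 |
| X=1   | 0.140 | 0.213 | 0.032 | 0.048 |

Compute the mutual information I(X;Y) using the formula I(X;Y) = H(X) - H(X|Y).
0.1229 bits

I(X;Y) = H(X) - H(X|Y)

Marginal of X (row sums):
  P(X=0) = 0.373 + 0.086 + 0.077 + 0.031 = 0.567
  P(X=1) = 0.140 + 0.213 + 0.032 + 0.048 = 0.433
H(X) = -[0.567·log₂(0.567) + 0.433·log₂(0.433)]
  = 0.464134 + 0.522874 = 0.98701 bits

Marginal of Y (column sums):
  P(Y=0) = 0.373 + 0.140 = 0.513
  P(Y=1) = 0.086 + 0.213 = 0.299
  P(Y=2) = 0.077 + 0.032 = 0.109
  P(Y=3) = 0.031 + 0.048 = 0.079
H(X|Y) = Σ_y P(y)·H(X|Y=y):
  Y=0: P(Y=0) = 0.513, P(X|Y=0) = (373/513, 140/513) → H(X|Y=0) = 0.845602
  Y=1: P(Y=1) = 0.299, P(X|Y=1) = (86/299, 213/299) → H(X|Y=1) = 0.865634
  Y=2: P(Y=2) = 0.109, P(X|Y=2) = (77/109, 32/109) → H(X|Y=2) = 0.873298
  Y=3: P(Y=3) = 0.079, P(X|Y=3) = (31/79, 48/79) → H(X|Y=3) = 0.966334
H(X|Y) = 0.513·0.845602 + 0.299·0.865634 + 0.109·0.873298 + 0.079·0.966334 = 0.86415 bits

I(X;Y) = H(X) - H(X|Y) = 0.98701 - 0.86415 = 0.1229 bits

Cross-check via I(X;Y) = H(X) + H(Y) - H(X,Y): computing H(Y) from the column sums and H(X,Y) from the 8 cells in the same way gives H(Y) = 1.65263 bits and H(X,Y) = 2.51678 bits, so
I(X;Y) = 0.98701 + 1.65263 - 2.51678 = 0.1229 bits ✓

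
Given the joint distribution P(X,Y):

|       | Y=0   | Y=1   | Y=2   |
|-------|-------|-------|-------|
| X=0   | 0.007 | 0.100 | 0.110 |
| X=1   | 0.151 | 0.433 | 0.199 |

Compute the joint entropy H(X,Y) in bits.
2.1308 bits

H(X,Y) = -Σ_{x,y} P(x,y) log₂ P(x,y). Per-cell terms -P(x,y)·log₂P(x,y):
  X=0: 0.0501, 0.3322, 0.3503
  X=1: 0.4118, 0.5229, 0.4635
Sum of the 6 terms: H(X,Y) = 2.1308 bits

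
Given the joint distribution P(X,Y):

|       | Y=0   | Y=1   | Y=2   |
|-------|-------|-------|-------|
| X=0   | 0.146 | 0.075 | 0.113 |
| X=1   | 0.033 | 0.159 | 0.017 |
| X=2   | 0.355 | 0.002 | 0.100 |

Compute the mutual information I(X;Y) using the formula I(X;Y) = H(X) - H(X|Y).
0.3736 bits

I(X;Y) = H(X) - H(X|Y)

Marginal of X (row sums):
  P(X=0) = 0.146 + 0.075 + 0.113 = 0.334
  P(X=1) = 0.033 + 0.159 + 0.017 = 0.209
  P(X=2) = 0.355 + 0.002 + 0.100 = 0.457
H(X) = -[0.334·log₂(0.334) + 0.209·log₂(0.209) + 0.457·log₂(0.457)]
  = 0.5284 + 0.4720 + 0.5163 = 1.5167 bits

Marginal of Y (column sums):
  P(Y=0) = 0.146 + 0.033 + 0.355 = 0.534
  P(Y=1) = 0.075 + 0.159 + 0.002 = 0.236
  P(Y=2) = 0.113 + 0.017 + 0.100 = 0.230
H(X|Y) = Σ_y P(y)·H(X|Y=y):
  Y=0: P(Y=0) = 0.534, P(X|Y=0) = (73/267, 11/178, 355/534) → H(X|Y=0) = 1.1513
  Y=1: P(Y=1) = 0.236, P(X|Y=1) = (75/236, 159/236, 1/118) → H(X|Y=1) = 0.9678
  Y=2: P(Y=2) = 0.230, P(X|Y=2) = (113/230, 17/230, 10/23) → H(X|Y=2) = 1.3040
H(X|Y) = 0.534·1.1513 + 0.236·0.9678 + 0.230·1.3040 = 1.1431 bits

I(X;Y) = H(X) - H(X|Y) = 1.5167 - 1.1431 = 0.3736 bits

Cross-check via I(X;Y) = H(X) + H(Y) - H(X,Y): computing H(Y) from the column sums and H(X,Y) from the 9 cells in the same way gives H(Y) = 1.4626 bits and H(X,Y) = 2.6057 bits, so
I(X;Y) = 1.5167 + 1.4626 - 2.6057 = 0.3736 bits ✓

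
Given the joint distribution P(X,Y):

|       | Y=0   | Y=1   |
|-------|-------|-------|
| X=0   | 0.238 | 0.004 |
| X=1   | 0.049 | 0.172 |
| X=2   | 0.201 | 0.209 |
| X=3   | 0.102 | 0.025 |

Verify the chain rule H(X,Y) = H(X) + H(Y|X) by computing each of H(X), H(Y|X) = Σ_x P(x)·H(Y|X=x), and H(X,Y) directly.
H(X) = 1.8821 bits, H(Y|X) = 0.6989 bits, H(X,Y) = 2.5810 bits

Marginal of X (row sums):
  P(X=0) = 0.238 + 0.004 = 0.242
  P(X=1) = 0.049 + 0.172 = 0.221
  P(X=2) = 0.201 + 0.209 = 0.410
  P(X=3) = 0.102 + 0.025 = 0.127
H(X) = -[0.242·log₂(0.242) + 0.221·log₂(0.221) + 0.410·log₂(0.410) + 0.127·log₂(0.127)]
  = 0.49535 + 0.48131 + 0.52738 + 0.37809 = 1.8821 bits

H(Y|X) = Σ_x P(x)·H(Y|X=x):
  X=0: P(X=0) = 0.242, P(Y|X=0) = (119/121, 2/121) → H(Y|X=0) = 0.12148
  X=1: P(X=1) = 0.221, P(Y|X=1) = (49/221, 172/221) → H(Y|X=1) = 0.76329
  X=2: P(X=2) = 0.410, P(Y|X=2) = (201/410, 209/410) → H(Y|X=2) = 0.99973
  X=3: P(X=3) = 0.127, P(Y|X=3) = (102/127, 25/127) → H(Y|X=3) = 0.71558
H(Y|X) = 0.242·0.12148 + 0.221·0.76329 + 0.410·0.99973 + 0.127·0.71558 = 0.6989 bits

H(X,Y) = -Σ_{x,y} P(x,y) log₂ P(x,y). Per-cell terms -P(x,y)·log₂P(x,y):
  X=0: 0.49289, 0.03186
  X=1: 0.21320, 0.43680
  X=2: 0.46526, 0.47201
  X=3: 0.33592, 0.13305
Sum of the 8 terms: H(X,Y) = 2.5810 bits

Chain rule check:
  H(X) + H(Y|X) = 1.8821 + 0.6989 = 2.5810 bits
  H(X,Y) = 2.5810 bits
✓ Chain rule verified.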